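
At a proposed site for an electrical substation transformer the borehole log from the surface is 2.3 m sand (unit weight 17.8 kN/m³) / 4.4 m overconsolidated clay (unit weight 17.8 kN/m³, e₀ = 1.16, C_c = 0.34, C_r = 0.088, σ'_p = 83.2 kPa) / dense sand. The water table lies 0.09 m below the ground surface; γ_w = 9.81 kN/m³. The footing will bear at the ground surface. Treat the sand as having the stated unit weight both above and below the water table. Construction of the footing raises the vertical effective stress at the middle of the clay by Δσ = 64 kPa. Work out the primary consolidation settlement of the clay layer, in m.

S_c ≈ 0.121 m

Mid-depth of clay below the ground surface: z = 2.3 + 4.4/2 = 4.5 m.
Total vertical stress at mid-clay: σ_v = 17.8×2.3 + 17.8×2.2 = 80.1 kPa.
Pore pressure: u = 9.81×(4.5 − 0.09) = 43.262 kPa.
Initial effective stress: σ'_0 = σ_v − u = 80.1 − 43.262 = 36.838 kPa.
Final effective stress: σ'_f = 36.838 + 64 = 100.84 kPa.
σ'_f = 100.84 > σ'_p = 83.2 kPa, so the stress path crosses the preconsolidation pressure — recompression up to σ'_p, then virgin compression beyond:
S_c = H/(1+e₀)·[C_r·log₁₀(σ'_p/σ'_0) + C_c·log₁₀(σ'_f/σ'_p)]
    = 4.4/2.16 × [0.088×log₁₀(83.2/36.838) + 0.34×log₁₀(100.84/83.2)]
    = 2.037 × [0.031137 + 0.028393] = 0.1213 m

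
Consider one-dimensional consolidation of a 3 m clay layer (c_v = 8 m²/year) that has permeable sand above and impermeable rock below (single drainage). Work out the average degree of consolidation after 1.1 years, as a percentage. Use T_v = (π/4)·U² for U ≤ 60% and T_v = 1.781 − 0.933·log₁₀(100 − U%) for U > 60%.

U ≈ 92.7 %

Drainage path length: H_d = H = 3 m (single drainage).
T_v = c_v·t/H_d² = 8×1.1/3² = 0.97778.
T_v = 0.97778 corresponds to the U > 60% branch:
U = 1 − 10^((1.781 − T_v)/0.933)/100 = 0.9274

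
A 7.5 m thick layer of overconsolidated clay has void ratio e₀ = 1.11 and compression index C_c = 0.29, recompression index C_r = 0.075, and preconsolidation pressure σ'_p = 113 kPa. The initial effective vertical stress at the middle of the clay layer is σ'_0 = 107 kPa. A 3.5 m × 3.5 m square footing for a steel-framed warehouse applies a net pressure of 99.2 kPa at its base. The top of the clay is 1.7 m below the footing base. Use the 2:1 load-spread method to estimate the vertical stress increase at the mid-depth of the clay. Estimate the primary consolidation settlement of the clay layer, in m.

S_c ≈ 0.0412 m

Mid-depth of clay below the footing base: z = 1.7 + 7.5/2 = 5.45 m.
Stress increase at mid-clay by the 2:1 spreading method:
Δσ = qBL/((B+z)(L+z)) = 99.2×3.5×3.5/((3.5+5.45)(3.5+5.45)) = 15.171 kPa
Final effective stress: σ'_f = 107 + 15.171 = 122.17 kPa.
σ'_f = 122.17 > σ'_p = 113 kPa, so the stress path crosses the preconsolidation pressure — recompression up to σ'_p, then virgin compression beyond:
S_c = H/(1+e₀)·[C_r·log₁₀(σ'_p/σ'_0) + C_c·log₁₀(σ'_f/σ'_p)]
    = 7.5/2.11 × [0.075×log₁₀(113/107) + 0.29×log₁₀(122.17/113)]
    = 3.5545 × [0.0017771 + 0.009827] = 0.04125 m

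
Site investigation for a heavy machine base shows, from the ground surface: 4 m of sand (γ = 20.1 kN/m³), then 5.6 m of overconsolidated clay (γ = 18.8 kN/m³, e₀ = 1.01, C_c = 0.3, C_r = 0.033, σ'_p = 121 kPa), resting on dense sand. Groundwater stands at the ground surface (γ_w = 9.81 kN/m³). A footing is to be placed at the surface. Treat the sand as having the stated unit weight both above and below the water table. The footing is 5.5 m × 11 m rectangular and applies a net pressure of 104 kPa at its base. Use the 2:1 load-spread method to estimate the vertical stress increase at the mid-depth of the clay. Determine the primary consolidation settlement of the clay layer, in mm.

Mid-depth of clay below the ground surface: z = 4 + 5.6/2 = 6.8 m.
Total vertical stress at mid-clay: σ_v = 20.1×4 + 18.8×2.8 = 133.04 kPa.
Pore pressure: u = 9.81×(6.8 − 0) = 66.708 kPa.
Initial effective stress: σ'_0 = σ_v − u = 133.04 − 66.708 = 66.332 kPa.
Stress increase at mid-clay by the 2:1 spreading method:
Δσ = qBL/((B+z)(L+z)) = 104×5.5×11/((5.5+6.8)(11+6.8)) = 28.738 kPa
Final effective stress: σ'_f = 66.332 + 28.738 = 95.07 kPa.
σ'_f = 95.07 ≤ σ'_p = 121 kPa, so the clay remains overconsolidated and only the recompression index applies:
S_c = C_r·H/(1+e₀)·log₁₀(σ'_f/σ'_0) = 0.033×5.6/2.01×log₁₀(95.07/66.332)
    = 0.091941 × 0.15632 = 0.01437 m

S_c ≈ 14.4 mm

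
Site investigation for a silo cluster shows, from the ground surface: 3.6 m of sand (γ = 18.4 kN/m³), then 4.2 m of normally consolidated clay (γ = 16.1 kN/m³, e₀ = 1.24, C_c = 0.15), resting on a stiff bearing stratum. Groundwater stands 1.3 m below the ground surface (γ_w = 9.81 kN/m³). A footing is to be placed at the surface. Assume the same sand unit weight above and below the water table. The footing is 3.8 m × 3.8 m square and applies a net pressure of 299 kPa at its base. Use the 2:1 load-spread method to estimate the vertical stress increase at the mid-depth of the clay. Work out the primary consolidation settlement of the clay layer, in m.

Mid-depth of clay below the ground surface: z = 3.6 + 4.2/2 = 5.7 m.
Total vertical stress at mid-clay: σ_v = 18.4×3.6 + 16.1×2.1 = 100.05 kPa.
Pore pressure: u = 9.81×(5.7 − 1.3) = 43.164 kPa.
Initial effective stress: σ'_0 = σ_v − u = 100.05 − 43.164 = 56.886 kPa.
Stress increase at mid-clay by the 2:1 spreading method:
Δσ = qBL/((B+z)(L+z)) = 299×3.8×3.8/((3.8+5.7)(3.8+5.7)) = 47.84 kPa
Final effective stress: σ'_f = σ'_0 + Δσ = 56.886 + 47.84 = 104.73 kPa.
Normally consolidated clay, so the full stress increment lies on the virgin compression line:
S_c = C_c·H/(1+e₀)·log₁₀(σ'_f/σ'_0) = 0.15×4.2/(1+1.24)×log₁₀(104.73/56.886)
    = 0.28125 × 0.26507 = 0.07455 m

S_c ≈ 0.0746 m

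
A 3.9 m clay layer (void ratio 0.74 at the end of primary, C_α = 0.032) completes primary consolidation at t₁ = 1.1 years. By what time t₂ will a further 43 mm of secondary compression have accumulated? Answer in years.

t₂ ≈ 4.37 years

S_s = C_α·H/(1+e_p)·log₁₀(t₂/t₁) ⇒ log₁₀(t₂/t₁) = S_s·(1+e_p)/(C_α·H).
log₁₀(t₂/t₁) = 0.043 × (1+0.74) / (0.032×3.9) = 0.5995
t₂ = t₁ × 10^0.5995 = 1.1 × 3.977 = 4.374 years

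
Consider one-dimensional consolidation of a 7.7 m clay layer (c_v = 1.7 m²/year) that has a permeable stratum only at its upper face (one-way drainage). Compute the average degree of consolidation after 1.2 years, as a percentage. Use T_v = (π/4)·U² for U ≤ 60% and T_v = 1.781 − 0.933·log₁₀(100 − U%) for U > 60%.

Drainage path length: H_d = H = 7.7 m (single drainage).
T_v = c_v·t/H_d² = 1.7×1.2/7.7² = 0.034407.
T_v = 0.034407 corresponds to the U ≤ 60% branch:
U = √(4T_v/π) = 0.2093

U ≈ 20.9 %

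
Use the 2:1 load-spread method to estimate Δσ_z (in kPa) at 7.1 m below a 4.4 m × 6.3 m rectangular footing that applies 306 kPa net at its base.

By the 2:1 method the load spreads at 1 horizontal : 2 vertical, so at depth z the loaded area has grown by z in each plan dimension:
Δσ = qBL/((B+z)(L+z)) = 306×4.4×6.3/((4.4+7.1)(6.3+7.1)) = 55.044 kPa

Δσ_z ≈ 55 kPa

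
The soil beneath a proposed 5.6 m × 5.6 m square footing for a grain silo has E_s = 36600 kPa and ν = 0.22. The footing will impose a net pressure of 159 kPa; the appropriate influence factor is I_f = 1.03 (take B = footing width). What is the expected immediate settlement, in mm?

S_e ≈ 23.8 mm

Immediate (elastic) settlement: S_e = q·B·(1−ν²)/E_s · I_f.
S_e = 159 × 5.6 × (1 − 0.22²) / 36600 × 1.03
    = 159 × 5.6 × 0.9516 / 36600 × 1.03
    = 0.02384 m = 23.84 mm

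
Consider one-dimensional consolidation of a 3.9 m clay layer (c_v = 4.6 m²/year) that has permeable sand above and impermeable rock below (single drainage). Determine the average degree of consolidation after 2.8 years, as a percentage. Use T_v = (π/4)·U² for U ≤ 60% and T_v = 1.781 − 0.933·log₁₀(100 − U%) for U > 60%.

Drainage path length: H_d = H = 3.9 m (single drainage).
T_v = c_v·t/H_d² = 4.6×2.8/3.9² = 0.84681.
T_v = 0.84681 corresponds to the U > 60% branch:
U = 1 − 10^((1.781 − T_v)/0.933)/100 = 0.8997

U ≈ 90 %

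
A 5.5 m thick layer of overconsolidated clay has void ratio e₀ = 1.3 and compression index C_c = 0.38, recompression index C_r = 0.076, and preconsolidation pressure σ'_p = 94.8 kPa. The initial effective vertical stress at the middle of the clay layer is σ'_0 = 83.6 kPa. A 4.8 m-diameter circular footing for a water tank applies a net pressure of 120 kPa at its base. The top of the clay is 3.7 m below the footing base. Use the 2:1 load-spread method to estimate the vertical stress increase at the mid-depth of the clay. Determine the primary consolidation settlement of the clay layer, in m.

Mid-depth of clay below the footing base: z = 3.7 + 5.5/2 = 6.45 m.
Stress increase at mid-clay by the 2:1 spreading method:
Δσ ≈ qD²/(D+z)² = 120×4.8²/(4.8+6.45)² = 21.845 kPa
Final effective stress: σ'_f = 83.6 + 21.845 = 105.44 kPa.
σ'_f = 105.44 > σ'_p = 94.8 kPa, so the stress path crosses the preconsolidation pressure — recompression up to σ'_p, then virgin compression beyond:
S_c = H/(1+e₀)·[C_r·log₁₀(σ'_p/σ'_0) + C_c·log₁₀(σ'_f/σ'_p)]
    = 5.5/2.3 × [0.076×log₁₀(94.8/83.6) + 0.38×log₁₀(105.44/94.8)]
    = 2.3913 × [0.0041498 + 0.017555] = 0.0519 m

S_c ≈ 0.0519 m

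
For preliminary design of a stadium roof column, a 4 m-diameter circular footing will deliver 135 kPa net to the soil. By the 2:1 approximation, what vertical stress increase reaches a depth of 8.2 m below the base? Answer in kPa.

Δσ_z ≈ 14.5 kPa

By the 2:1 method the load spreads at 1 horizontal : 2 vertical, so at depth z the loaded area has grown by z in each plan dimension:
Δσ ≈ qD²/(D+z)² = 135×4²/(4+8.2)² = 14.512 kPa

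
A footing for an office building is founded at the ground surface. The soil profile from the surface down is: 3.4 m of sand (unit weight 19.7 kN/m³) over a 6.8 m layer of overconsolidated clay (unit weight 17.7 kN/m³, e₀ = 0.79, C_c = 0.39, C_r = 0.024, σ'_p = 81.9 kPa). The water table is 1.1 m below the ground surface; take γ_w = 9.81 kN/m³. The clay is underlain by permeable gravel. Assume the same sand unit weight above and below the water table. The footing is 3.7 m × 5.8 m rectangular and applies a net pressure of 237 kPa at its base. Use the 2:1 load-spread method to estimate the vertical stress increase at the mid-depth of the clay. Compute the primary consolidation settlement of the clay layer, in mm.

Mid-depth of clay below the ground surface: z = 3.4 + 6.8/2 = 6.8 m.
Total vertical stress at mid-clay: σ_v = 19.7×3.4 + 17.7×3.4 = 127.16 kPa.
Pore pressure: u = 9.81×(6.8 − 1.1) = 55.917 kPa.
Initial effective stress: σ'_0 = σ_v − u = 127.16 − 55.917 = 71.243 kPa.
Stress increase at mid-clay by the 2:1 spreading method:
Δσ = qBL/((B+z)(L+z)) = 237×3.7×5.8/((3.7+6.8)(5.8+6.8)) = 38.443 kPa
Final effective stress: σ'_f = 71.243 + 38.443 = 109.69 kPa.
σ'_f = 109.69 > σ'_p = 81.9 kPa, so the stress path crosses the preconsolidation pressure — recompression up to σ'_p, then virgin compression beyond:
S_c = H/(1+e₀)·[C_r·log₁₀(σ'_p/σ'_0) + C_c·log₁₀(σ'_f/σ'_p)]
    = 6.8/1.79 × [0.024×log₁₀(81.9/71.243) + 0.39×log₁₀(109.69/81.9)]
    = 3.7989 × [0.001453 + 0.049484] = 0.1935 m

S_c ≈ 194 mm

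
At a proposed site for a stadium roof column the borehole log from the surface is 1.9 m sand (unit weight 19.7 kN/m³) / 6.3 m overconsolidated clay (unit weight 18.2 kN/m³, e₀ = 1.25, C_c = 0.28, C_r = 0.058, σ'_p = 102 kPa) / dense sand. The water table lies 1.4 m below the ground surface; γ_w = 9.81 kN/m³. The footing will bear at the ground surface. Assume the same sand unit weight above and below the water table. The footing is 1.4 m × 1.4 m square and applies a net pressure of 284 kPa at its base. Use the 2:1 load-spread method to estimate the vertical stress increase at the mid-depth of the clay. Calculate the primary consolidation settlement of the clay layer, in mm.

Mid-depth of clay below the ground surface: z = 1.9 + 6.3/2 = 5.05 m.
Total vertical stress at mid-clay: σ_v = 19.7×1.9 + 18.2×3.15 = 94.76 kPa.
Pore pressure: u = 9.81×(5.05 − 1.4) = 35.806 kPa.
Initial effective stress: σ'_0 = σ_v − u = 94.76 − 35.806 = 58.954 kPa.
Stress increase at mid-clay by the 2:1 spreading method:
Δσ = qBL/((B+z)(L+z)) = 284×1.4×1.4/((1.4+5.05)(1.4+5.05)) = 13.38 kPa
Final effective stress: σ'_f = 58.954 + 13.38 = 72.334 kPa.
σ'_f = 72.334 ≤ σ'_p = 102 kPa, so the clay remains overconsolidated and only the recompression index applies:
S_c = C_r·H/(1+e₀)·log₁₀(σ'_f/σ'_0) = 0.058×6.3/2.25×log₁₀(72.334/58.954)
    = 0.1624 × 0.088829 = 0.01443 m

S_c ≈ 14.4 mm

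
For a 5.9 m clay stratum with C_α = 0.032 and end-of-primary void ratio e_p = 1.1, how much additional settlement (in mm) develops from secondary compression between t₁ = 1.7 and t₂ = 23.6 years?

Secondary compression: S_s = C_α·H/(1+e_p)·log₁₀(t₂/t₁)
S_s = 0.032×5.9/(1+1.1)×log₁₀(23.6/1.7)
    = 0.0899 × 1.142 = 0.1027 m

S_s ≈ 103 mm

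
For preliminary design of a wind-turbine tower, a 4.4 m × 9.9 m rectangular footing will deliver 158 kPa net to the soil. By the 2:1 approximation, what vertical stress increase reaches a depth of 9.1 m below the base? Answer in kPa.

By the 2:1 method the load spreads at 1 horizontal : 2 vertical, so at depth z the loaded area has grown by z in each plan dimension:
Δσ = qBL/((B+z)(L+z)) = 158×4.4×9.9/((4.4+9.1)(9.9+9.1)) = 26.832 kPa

Δσ_z ≈ 26.8 kPa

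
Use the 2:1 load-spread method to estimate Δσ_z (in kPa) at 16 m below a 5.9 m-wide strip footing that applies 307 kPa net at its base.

Δσ_z ≈ 82.7 kPa

By the 2:1 method the load spreads at 1 horizontal : 2 vertical, so at depth z the loaded area has grown by z in each plan dimension:
Δσ = qB/(B+z) = 307×5.9/(5.9+16) = 82.708 kPa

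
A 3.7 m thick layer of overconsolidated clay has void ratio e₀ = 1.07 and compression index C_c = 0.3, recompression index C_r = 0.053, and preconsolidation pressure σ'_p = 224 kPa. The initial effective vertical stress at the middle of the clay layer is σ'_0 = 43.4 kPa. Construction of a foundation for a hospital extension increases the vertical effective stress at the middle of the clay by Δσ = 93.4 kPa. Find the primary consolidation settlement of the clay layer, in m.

Final effective stress: σ'_f = 43.4 + 93.4 = 136.8 kPa.
σ'_f = 136.8 ≤ σ'_p = 224 kPa, so the clay remains overconsolidated and only the recompression index applies:
S_c = C_r·H/(1+e₀)·log₁₀(σ'_f/σ'_0) = 0.053×3.7/2.07×log₁₀(136.8/43.4)
    = 0.094732 × 0.4986 = 0.04723 m

S_c ≈ 0.0472 m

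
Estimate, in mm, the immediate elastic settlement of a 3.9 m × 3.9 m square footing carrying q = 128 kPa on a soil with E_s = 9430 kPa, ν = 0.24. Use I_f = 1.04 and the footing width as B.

S_e ≈ 51.9 mm

Immediate (elastic) settlement: S_e = q·B·(1−ν²)/E_s · I_f.
S_e = 128 × 3.9 × (1 − 0.24²) / 9430 × 1.04
    = 128 × 3.9 × 0.9424 / 9430 × 1.04
    = 0.05188 m = 51.88 mm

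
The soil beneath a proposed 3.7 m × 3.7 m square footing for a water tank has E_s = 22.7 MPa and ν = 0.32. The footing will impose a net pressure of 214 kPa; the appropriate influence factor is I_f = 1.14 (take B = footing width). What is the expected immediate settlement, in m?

Immediate (elastic) settlement: S_e = q·B·(1−ν²)/E_s · I_f.
E_s = 22.7 MPa = 22700 kPa.
S_e = 214 × 3.7 × (1 − 0.32²) / 22700 × 1.14
    = 214 × 3.7 × 0.8976 / 22700 × 1.14
    = 0.03569 m

S_e ≈ 0.0357 m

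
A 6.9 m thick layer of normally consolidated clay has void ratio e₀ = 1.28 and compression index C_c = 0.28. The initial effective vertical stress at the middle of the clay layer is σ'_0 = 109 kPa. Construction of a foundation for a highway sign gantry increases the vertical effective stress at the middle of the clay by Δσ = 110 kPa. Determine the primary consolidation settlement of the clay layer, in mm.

Final effective stress: σ'_f = σ'_0 + Δσ = 109 + 110 = 219 kPa.
Normally consolidated clay, so the full stress increment lies on the virgin compression line:
S_c = C_c·H/(1+e₀)·log₁₀(σ'_f/σ'_0) = 0.28×6.9/(1+1.28)×log₁₀(219/109)
    = 0.84737 × 0.30302 = 0.2568 m

S_c ≈ 257 mm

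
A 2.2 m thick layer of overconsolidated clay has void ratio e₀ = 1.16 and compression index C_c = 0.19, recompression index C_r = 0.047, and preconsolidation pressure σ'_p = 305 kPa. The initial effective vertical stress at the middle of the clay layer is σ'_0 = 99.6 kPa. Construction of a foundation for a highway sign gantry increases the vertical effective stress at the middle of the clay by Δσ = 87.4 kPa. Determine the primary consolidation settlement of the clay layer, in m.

Final effective stress: σ'_f = 99.6 + 87.4 = 187 kPa.
σ'_f = 187 ≤ σ'_p = 305 kPa, so the clay remains overconsolidated and only the recompression index applies:
S_c = C_r·H/(1+e₀)·log₁₀(σ'_f/σ'_0) = 0.047×2.2/2.16×log₁₀(187/99.6)
    = 0.047869 × 0.27358 = 0.0131 m

S_c ≈ 0.0131 m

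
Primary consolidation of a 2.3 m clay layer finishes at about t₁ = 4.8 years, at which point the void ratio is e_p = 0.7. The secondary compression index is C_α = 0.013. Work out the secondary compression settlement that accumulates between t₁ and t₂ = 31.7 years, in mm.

Secondary compression: S_s = C_α·H/(1+e_p)·log₁₀(t₂/t₁)
S_s = 0.013×2.3/(1+0.7)×log₁₀(31.7/4.8)
    = 0.01759 × 0.8198 = 0.01442 m

S_s ≈ 14.4 mm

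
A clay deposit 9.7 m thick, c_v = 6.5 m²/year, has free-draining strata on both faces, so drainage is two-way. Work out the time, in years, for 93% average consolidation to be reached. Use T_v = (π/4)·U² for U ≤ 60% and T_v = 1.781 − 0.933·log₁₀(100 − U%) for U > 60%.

Drainage path length: H_d = H/2 = 4.85 m (double drainage).
U > 60%: T_v = 1.781 − 0.933·log₁₀(100 − 93) = 0.99252.
t = T_v·H_d²/c_v = 0.99252×4.85²/6.5 = 3.592 years.

t ≈ 3.59 years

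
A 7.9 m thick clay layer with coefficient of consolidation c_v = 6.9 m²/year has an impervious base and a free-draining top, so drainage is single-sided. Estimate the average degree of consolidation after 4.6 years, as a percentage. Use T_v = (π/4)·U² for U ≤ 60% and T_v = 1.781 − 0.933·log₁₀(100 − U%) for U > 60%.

Drainage path length: H_d = H = 7.9 m (single drainage).
T_v = c_v·t/H_d² = 6.9×4.6/7.9² = 0.50857.
T_v = 0.50857 corresponds to the U > 60% branch:
U = 1 − 10^((1.781 − T_v)/0.933)/100 = 0.7689

U ≈ 76.9 %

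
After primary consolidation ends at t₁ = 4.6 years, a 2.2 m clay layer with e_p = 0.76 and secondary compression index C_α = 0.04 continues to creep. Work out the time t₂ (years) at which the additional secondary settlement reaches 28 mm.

S_s = C_α·H/(1+e_p)·log₁₀(t₂/t₁) ⇒ log₁₀(t₂/t₁) = S_s·(1+e_p)/(C_α·H).
log₁₀(t₂/t₁) = 0.028 × (1+0.76) / (0.04×2.2) = 0.56
t₂ = t₁ × 10^0.56 = 4.6 × 3.631 = 16.7 years

t₂ ≈ 16.7 years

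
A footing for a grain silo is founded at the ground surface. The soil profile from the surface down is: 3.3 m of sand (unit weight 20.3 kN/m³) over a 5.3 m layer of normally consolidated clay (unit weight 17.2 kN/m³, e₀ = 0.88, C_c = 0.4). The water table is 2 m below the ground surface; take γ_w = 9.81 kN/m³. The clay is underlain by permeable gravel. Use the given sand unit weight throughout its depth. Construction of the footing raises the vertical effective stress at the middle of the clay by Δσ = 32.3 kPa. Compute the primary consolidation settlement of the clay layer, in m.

Mid-depth of clay below the ground surface: z = 3.3 + 5.3/2 = 5.95 m.
Total vertical stress at mid-clay: σ_v = 20.3×3.3 + 17.2×2.65 = 112.57 kPa.
Pore pressure: u = 9.81×(5.95 − 2) = 38.75 kPa.
Initial effective stress: σ'_0 = σ_v − u = 112.57 − 38.75 = 73.82 kPa.
Final effective stress: σ'_f = σ'_0 + Δσ = 73.82 + 32.3 = 106.12 kPa.
Normally consolidated clay, so the full stress increment lies on the virgin compression line:
S_c = C_c·H/(1+e₀)·log₁₀(σ'_f/σ'_0) = 0.4×5.3/(1+0.88)×log₁₀(106.12/73.82)
    = 1.1277 × 0.15762 = 0.1777 m

S_c ≈ 0.178 m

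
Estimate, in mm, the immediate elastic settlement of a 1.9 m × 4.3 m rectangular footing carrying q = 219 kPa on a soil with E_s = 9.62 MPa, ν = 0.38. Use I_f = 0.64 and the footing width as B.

Immediate (elastic) settlement: S_e = q·B·(1−ν²)/E_s · I_f.
E_s = 9.62 MPa = 9620 kPa.
S_e = 219 × 1.9 × (1 − 0.38²) / 9620 × 0.64
    = 219 × 1.9 × 0.8556 / 9620 × 0.64
    = 0.02369 m = 23.69 mm

S_e ≈ 23.7 mm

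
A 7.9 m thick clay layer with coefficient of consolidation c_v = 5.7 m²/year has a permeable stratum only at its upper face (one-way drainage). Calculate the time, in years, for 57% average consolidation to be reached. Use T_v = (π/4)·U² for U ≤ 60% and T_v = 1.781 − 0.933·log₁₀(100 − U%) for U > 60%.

t ≈ 2.79 years

Drainage path length: H_d = H = 7.9 m (single drainage).
U ≤ 60%: T_v = (π/4)·U² = (π/4)×0.57² = 0.25518.
t = T_v·H_d²/c_v = 0.25518×7.9²/5.7 = 2.794 years.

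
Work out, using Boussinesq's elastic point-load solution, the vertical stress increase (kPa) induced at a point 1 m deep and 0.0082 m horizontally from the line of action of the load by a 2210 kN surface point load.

Δσ_z ≈ 1060 kPa

Boussinesq vertical stress below a point load on an elastic half-space:
Δσ_z = 3P/(2πz²) · [1 + (r/z)²]^(−5/2)
r/z = 0.0082/1 = 0.0082; [1+(r/z)²]^(−5/2) = 0.99983.
Δσ_z = 3×2210/(2π×1²) × 0.99983 = 1055.2 × 0.99983 = 1055 kPa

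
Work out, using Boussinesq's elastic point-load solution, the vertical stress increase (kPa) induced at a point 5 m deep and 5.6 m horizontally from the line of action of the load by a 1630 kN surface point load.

Boussinesq vertical stress below a point load on an elastic half-space:
Δσ_z = 3P/(2πz²) · [1 + (r/z)²]^(−5/2)
r/z = 5.6/5 = 1.12; [1+(r/z)²]^(−5/2) = 0.13105.
Δσ_z = 3×1630/(2π×5²) × 0.13105 = 31.131 × 0.13105 = 4.08 kPa

Δσ_z ≈ 4.08 kPa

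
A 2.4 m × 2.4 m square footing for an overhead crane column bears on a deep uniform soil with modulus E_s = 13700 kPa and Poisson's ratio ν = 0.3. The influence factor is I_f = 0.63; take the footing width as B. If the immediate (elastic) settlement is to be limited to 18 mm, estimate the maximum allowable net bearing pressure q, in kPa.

q ≈ 179 kPa

S_e = q·B·(1−ν²)/E_s · I_f  ⇒  q = S_e·E_s / (B·(1−ν²)·I_f).
q = 0.018 × 13700 / (2.4 × 0.91 × 0.63) = 179.2 kPa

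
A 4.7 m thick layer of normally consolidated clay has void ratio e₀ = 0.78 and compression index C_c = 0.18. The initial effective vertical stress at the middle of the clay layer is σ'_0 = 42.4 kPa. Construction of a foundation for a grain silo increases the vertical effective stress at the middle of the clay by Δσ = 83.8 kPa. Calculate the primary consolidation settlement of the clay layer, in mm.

S_c ≈ 225 mm

Final effective stress: σ'_f = σ'_0 + Δσ = 42.4 + 83.8 = 126.2 kPa.
Normally consolidated clay, so the full stress increment lies on the virgin compression line:
S_c = C_c·H/(1+e₀)·log₁₀(σ'_f/σ'_0) = 0.18×4.7/(1+0.78)×log₁₀(126.2/42.4)
    = 0.47528 × 0.47369 = 0.2251 m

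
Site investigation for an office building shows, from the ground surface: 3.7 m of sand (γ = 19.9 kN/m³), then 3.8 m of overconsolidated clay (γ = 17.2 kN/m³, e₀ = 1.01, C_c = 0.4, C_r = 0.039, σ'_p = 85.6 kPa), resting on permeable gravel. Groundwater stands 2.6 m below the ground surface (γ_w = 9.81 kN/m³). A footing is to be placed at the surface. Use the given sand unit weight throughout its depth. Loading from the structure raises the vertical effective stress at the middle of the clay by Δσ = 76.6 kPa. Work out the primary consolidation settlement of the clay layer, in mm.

S_c ≈ 195 mm

Mid-depth of clay below the ground surface: z = 3.7 + 3.8/2 = 5.6 m.
Total vertical stress at mid-clay: σ_v = 19.9×3.7 + 17.2×1.9 = 106.31 kPa.
Pore pressure: u = 9.81×(5.6 − 2.6) = 29.43 kPa.
Initial effective stress: σ'_0 = σ_v − u = 106.31 − 29.43 = 76.88 kPa.
Final effective stress: σ'_f = 76.88 + 76.6 = 153.48 kPa.
σ'_f = 153.48 > σ'_p = 85.6 kPa, so the stress path crosses the preconsolidation pressure — recompression up to σ'_p, then virgin compression beyond:
S_c = H/(1+e₀)·[C_r·log₁₀(σ'_p/σ'_0) + C_c·log₁₀(σ'_f/σ'_p)]
    = 3.8/2.01 × [0.039×log₁₀(85.6/76.88) + 0.4×log₁₀(153.48/85.6)]
    = 1.8905 × [0.0018198 + 0.10143] = 0.1952 m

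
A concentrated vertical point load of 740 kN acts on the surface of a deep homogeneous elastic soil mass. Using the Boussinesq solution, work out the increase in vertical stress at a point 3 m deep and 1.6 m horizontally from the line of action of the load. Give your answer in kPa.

Boussinesq vertical stress below a point load on an elastic half-space:
Δσ_z = 3P/(2πz²) · [1 + (r/z)²]^(−5/2)
r/z = 1.6/3 = 0.53333; [1+(r/z)²]^(−5/2) = 0.53482.
Δσ_z = 3×740/(2π×3²) × 0.53482 = 39.258 × 0.53482 = 21 kPa

Δσ_z ≈ 21 kPa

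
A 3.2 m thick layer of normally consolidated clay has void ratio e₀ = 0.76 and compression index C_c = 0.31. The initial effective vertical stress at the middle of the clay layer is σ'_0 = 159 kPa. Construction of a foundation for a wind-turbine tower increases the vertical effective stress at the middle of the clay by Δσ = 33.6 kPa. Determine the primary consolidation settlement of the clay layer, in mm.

S_c ≈ 46.9 mm

Final effective stress: σ'_f = σ'_0 + Δσ = 159 + 33.6 = 192.6 kPa.
Normally consolidated clay, so the full stress increment lies on the virgin compression line:
S_c = C_c·H/(1+e₀)·log₁₀(σ'_f/σ'_0) = 0.31×3.2/(1+0.76)×log₁₀(192.6/159)
    = 0.56364 × 0.083259 = 0.04693 m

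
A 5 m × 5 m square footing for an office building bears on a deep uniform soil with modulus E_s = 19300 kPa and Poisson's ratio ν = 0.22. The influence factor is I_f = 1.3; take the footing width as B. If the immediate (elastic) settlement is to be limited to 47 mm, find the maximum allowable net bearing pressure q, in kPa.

S_e = q·B·(1−ν²)/E_s · I_f  ⇒  q = S_e·E_s / (B·(1−ν²)·I_f).
q = 0.047 × 19300 / (5 × 0.9516 × 1.3) = 146.7 kPa

q ≈ 147 kPa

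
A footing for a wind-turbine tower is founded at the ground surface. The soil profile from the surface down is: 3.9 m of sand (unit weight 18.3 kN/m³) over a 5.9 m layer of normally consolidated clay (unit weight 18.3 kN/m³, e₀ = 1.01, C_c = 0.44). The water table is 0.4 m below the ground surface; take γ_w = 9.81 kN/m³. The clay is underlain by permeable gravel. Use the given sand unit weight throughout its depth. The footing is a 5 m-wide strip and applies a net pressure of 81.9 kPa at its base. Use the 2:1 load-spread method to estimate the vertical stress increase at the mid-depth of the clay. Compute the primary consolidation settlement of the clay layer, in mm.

Mid-depth of clay below the ground surface: z = 3.9 + 5.9/2 = 6.85 m.
Total vertical stress at mid-clay: σ_v = 18.3×3.9 + 18.3×2.95 = 125.36 kPa.
Pore pressure: u = 9.81×(6.85 − 0.4) = 63.275 kPa.
Initial effective stress: σ'_0 = σ_v − u = 125.36 − 63.275 = 62.085 kPa.
Stress increase at mid-clay by the 2:1 spreading method:
Δσ = qB/(B+z) = 81.9×5/(5+6.85) = 34.557 kPa
Final effective stress: σ'_f = σ'_0 + Δσ = 62.085 + 34.557 = 96.642 kPa.
Normally consolidated clay, so the full stress increment lies on the virgin compression line:
S_c = C_c·H/(1+e₀)·log₁₀(σ'_f/σ'_0) = 0.44×5.9/(1+1.01)×log₁₀(96.642/62.085)
    = 1.2915 × 0.19218 = 0.2482 m

S_c ≈ 248 mm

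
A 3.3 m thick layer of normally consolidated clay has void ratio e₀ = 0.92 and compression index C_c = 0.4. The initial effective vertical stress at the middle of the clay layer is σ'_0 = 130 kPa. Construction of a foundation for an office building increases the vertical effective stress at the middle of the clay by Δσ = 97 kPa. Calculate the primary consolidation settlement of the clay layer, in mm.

S_c ≈ 166 mm

Final effective stress: σ'_f = σ'_0 + Δσ = 130 + 97 = 227 kPa.
Normally consolidated clay, so the full stress increment lies on the virgin compression line:
S_c = C_c·H/(1+e₀)·log₁₀(σ'_f/σ'_0) = 0.4×3.3/(1+0.92)×log₁₀(227/130)
    = 0.6875 × 0.24208 = 0.1664 m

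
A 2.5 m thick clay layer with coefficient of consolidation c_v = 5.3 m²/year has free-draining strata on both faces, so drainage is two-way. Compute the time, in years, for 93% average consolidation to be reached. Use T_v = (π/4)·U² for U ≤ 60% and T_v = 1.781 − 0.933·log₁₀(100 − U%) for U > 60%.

t ≈ 0.293 years

Drainage path length: H_d = H/2 = 1.25 m (double drainage).
U > 60%: T_v = 1.781 − 0.933·log₁₀(100 − 93) = 0.99252.
t = T_v·H_d²/c_v = 0.99252×1.25²/5.3 = 0.2926 years.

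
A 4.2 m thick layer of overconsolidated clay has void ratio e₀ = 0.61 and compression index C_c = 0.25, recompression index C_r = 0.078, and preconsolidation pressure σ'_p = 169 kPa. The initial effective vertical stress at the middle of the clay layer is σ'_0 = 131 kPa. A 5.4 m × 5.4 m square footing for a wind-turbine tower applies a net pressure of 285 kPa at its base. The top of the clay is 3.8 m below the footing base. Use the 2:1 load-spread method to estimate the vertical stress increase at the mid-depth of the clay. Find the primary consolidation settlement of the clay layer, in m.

S_c ≈ 0.0646 m

Mid-depth of clay below the footing base: z = 3.8 + 4.2/2 = 5.9 m.
Stress increase at mid-clay by the 2:1 spreading method:
Δσ = qBL/((B+z)(L+z)) = 285×5.4×5.4/((5.4+5.9)(5.4+5.9)) = 65.084 kPa
Final effective stress: σ'_f = 131 + 65.084 = 196.08 kPa.
σ'_f = 196.08 > σ'_p = 169 kPa, so the stress path crosses the preconsolidation pressure — recompression up to σ'_p, then virgin compression beyond:
S_c = H/(1+e₀)·[C_r·log₁₀(σ'_p/σ'_0) + C_c·log₁₀(σ'_f/σ'_p)]
    = 4.2/1.61 × [0.078×log₁₀(169/131) + 0.25×log₁₀(196.08/169)]
    = 2.6087 × [0.008628 + 0.016137] = 0.0646 m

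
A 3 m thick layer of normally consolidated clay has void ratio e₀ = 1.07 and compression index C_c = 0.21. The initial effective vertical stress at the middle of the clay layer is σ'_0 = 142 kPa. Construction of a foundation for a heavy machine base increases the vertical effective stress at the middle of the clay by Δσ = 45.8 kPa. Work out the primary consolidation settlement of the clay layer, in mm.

Final effective stress: σ'_f = σ'_0 + Δσ = 142 + 45.8 = 187.8 kPa.
Normally consolidated clay, so the full stress increment lies on the virgin compression line:
S_c = C_c·H/(1+e₀)·log₁₀(σ'_f/σ'_0) = 0.21×3/(1+1.07)×log₁₀(187.8/142)
    = 0.30435 × 0.12141 = 0.03695 m

S_c ≈ 37 mm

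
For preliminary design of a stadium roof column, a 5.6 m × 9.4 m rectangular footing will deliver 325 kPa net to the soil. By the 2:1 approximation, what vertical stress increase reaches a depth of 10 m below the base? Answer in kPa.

Δσ_z ≈ 56.5 kPa

By the 2:1 method the load spreads at 1 horizontal : 2 vertical, so at depth z the loaded area has grown by z in each plan dimension:
Δσ = qBL/((B+z)(L+z)) = 325×5.6×9.4/((5.6+10)(9.4+10)) = 56.529 kPa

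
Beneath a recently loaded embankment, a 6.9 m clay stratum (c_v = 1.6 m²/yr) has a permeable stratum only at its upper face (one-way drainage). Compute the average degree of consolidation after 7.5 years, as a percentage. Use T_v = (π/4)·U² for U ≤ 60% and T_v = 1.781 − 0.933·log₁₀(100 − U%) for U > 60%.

Drainage path length: H_d = H = 6.9 m (single drainage).
T_v = c_v·t/H_d² = 1.6×7.5/6.9² = 0.25205.
T_v = 0.25205 corresponds to the U ≤ 60% branch:
U = √(4T_v/π) = 0.5665

U ≈ 56.6 %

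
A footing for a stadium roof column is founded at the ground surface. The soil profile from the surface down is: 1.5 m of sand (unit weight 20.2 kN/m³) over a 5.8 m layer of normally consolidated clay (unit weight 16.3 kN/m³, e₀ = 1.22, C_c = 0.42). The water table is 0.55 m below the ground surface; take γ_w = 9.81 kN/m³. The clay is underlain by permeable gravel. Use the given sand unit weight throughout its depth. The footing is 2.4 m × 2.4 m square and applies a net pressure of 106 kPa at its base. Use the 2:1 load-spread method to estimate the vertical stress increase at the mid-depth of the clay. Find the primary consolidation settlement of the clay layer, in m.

S_c ≈ 0.137 m

Mid-depth of clay below the ground surface: z = 1.5 + 5.8/2 = 4.4 m.
Total vertical stress at mid-clay: σ_v = 20.2×1.5 + 16.3×2.9 = 77.57 kPa.
Pore pressure: u = 9.81×(4.4 − 0.55) = 37.769 kPa.
Initial effective stress: σ'_0 = σ_v − u = 77.57 − 37.769 = 39.801 kPa.
Stress increase at mid-clay by the 2:1 spreading method:
Δσ = qBL/((B+z)(L+z)) = 106×2.4×2.4/((2.4+4.4)(2.4+4.4)) = 13.204 kPa
Final effective stress: σ'_f = σ'_0 + Δσ = 39.801 + 13.204 = 53.005 kPa.
Normally consolidated clay, so the full stress increment lies on the virgin compression line:
S_c = C_c·H/(1+e₀)·log₁₀(σ'_f/σ'_0) = 0.42×5.8/(1+1.22)×log₁₀(53.005/39.801)
    = 1.0973 × 0.12442 = 0.1365 m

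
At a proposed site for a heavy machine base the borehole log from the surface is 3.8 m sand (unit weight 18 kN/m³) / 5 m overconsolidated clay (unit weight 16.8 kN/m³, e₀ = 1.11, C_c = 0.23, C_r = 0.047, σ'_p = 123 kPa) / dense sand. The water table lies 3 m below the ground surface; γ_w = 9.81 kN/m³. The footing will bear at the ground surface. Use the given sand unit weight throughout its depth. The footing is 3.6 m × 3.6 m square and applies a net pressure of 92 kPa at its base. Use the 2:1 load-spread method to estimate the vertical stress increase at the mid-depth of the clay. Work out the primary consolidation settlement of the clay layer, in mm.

S_c ≈ 7.01 mm

Mid-depth of clay below the ground surface: z = 3.8 + 5/2 = 6.3 m.
Total vertical stress at mid-clay: σ_v = 18×3.8 + 16.8×2.5 = 110.4 kPa.
Pore pressure: u = 9.81×(6.3 − 3) = 32.373 kPa.
Initial effective stress: σ'_0 = σ_v − u = 110.4 − 32.373 = 78.027 kPa.
Stress increase at mid-clay by the 2:1 spreading method:
Δσ = qBL/((B+z)(L+z)) = 92×3.6×3.6/((3.6+6.3)(3.6+6.3)) = 12.165 kPa
Final effective stress: σ'_f = 78.027 + 12.165 = 90.192 kPa.
σ'_f = 90.192 ≤ σ'_p = 123 kPa, so the clay remains overconsolidated and only the recompression index applies:
S_c = C_r·H/(1+e₀)·log₁₀(σ'_f/σ'_0) = 0.047×5/2.11×log₁₀(90.192/78.027)
    = 0.11138 × 0.062923 = 0.007008 m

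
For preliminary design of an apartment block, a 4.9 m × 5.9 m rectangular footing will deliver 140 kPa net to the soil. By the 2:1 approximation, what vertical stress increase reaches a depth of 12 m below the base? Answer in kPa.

By the 2:1 method the load spreads at 1 horizontal : 2 vertical, so at depth z the loaded area has grown by z in each plan dimension:
Δσ = qBL/((B+z)(L+z)) = 140×4.9×5.9/((4.9+12)(5.9+12)) = 13.379 kPa

Δσ_z ≈ 13.4 kPa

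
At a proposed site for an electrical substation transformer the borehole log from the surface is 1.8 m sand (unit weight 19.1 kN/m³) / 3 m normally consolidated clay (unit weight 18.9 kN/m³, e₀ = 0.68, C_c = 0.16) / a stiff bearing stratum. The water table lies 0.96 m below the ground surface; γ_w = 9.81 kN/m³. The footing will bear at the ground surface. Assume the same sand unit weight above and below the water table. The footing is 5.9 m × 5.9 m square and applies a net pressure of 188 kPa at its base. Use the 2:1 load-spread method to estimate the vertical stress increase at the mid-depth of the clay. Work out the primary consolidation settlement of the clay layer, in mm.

S_c ≈ 134 mm

Mid-depth of clay below the ground surface: z = 1.8 + 3/2 = 3.3 m.
Total vertical stress at mid-clay: σ_v = 19.1×1.8 + 18.9×1.5 = 62.73 kPa.
Pore pressure: u = 9.81×(3.3 − 0.96) = 22.955 kPa.
Initial effective stress: σ'_0 = σ_v − u = 62.73 − 22.955 = 39.775 kPa.
Stress increase at mid-clay by the 2:1 spreading method:
Δσ = qBL/((B+z)(L+z)) = 188×5.9×5.9/((5.9+3.3)(5.9+3.3)) = 77.319 kPa
Final effective stress: σ'_f = σ'_0 + Δσ = 39.775 + 77.319 = 117.09 kPa.
Normally consolidated clay, so the full stress increment lies on the virgin compression line:
S_c = C_c·H/(1+e₀)·log₁₀(σ'_f/σ'_0) = 0.16×3/(1+0.68)×log₁₀(117.09/39.775)
    = 0.28571 × 0.46891 = 0.134 m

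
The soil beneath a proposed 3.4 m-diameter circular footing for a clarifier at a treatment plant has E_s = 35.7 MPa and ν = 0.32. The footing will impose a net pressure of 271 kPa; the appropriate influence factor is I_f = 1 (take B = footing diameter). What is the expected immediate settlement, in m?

Immediate (elastic) settlement: S_e = q·B·(1−ν²)/E_s · I_f.
E_s = 35.7 MPa = 35700 kPa.
S_e = 271 × 3.4 × (1 − 0.32²) / 35700 × 1
    = 271 × 3.4 × 0.8976 / 35700 × 1
    = 0.02317 m

S_e ≈ 0.0232 m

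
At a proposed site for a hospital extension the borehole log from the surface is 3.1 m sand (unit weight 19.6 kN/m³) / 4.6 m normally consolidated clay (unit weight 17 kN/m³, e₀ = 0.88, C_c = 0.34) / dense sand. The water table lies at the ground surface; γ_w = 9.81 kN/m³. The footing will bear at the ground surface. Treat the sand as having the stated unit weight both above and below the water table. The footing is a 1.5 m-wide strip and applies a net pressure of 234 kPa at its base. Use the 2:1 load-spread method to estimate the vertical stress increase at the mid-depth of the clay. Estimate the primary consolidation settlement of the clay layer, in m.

Mid-depth of clay below the ground surface: z = 3.1 + 4.6/2 = 5.4 m.
Total vertical stress at mid-clay: σ_v = 19.6×3.1 + 17×2.3 = 99.86 kPa.
Pore pressure: u = 9.81×(5.4 − 0) = 52.974 kPa.
Initial effective stress: σ'_0 = σ_v − u = 99.86 − 52.974 = 46.886 kPa.
Stress increase at mid-clay by the 2:1 spreading method:
Δσ = qB/(B+z) = 234×1.5/(1.5+5.4) = 50.87 kPa
Final effective stress: σ'_f = σ'_0 + Δσ = 46.886 + 50.87 = 97.756 kPa.
Normally consolidated clay, so the full stress increment lies on the virgin compression line:
S_c = C_c·H/(1+e₀)·log₁₀(σ'_f/σ'_0) = 0.34×4.6/(1+0.88)×log₁₀(97.756/46.886)
    = 0.83191 × 0.3191 = 0.2655 m

S_c ≈ 0.265 m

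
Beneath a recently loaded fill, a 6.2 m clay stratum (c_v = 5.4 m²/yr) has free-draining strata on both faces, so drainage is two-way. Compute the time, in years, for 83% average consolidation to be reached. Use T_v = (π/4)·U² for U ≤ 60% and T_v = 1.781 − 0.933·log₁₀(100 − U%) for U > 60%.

t ≈ 1.13 years

Drainage path length: H_d = H/2 = 3.1 m (double drainage).
U > 60%: T_v = 1.781 − 0.933·log₁₀(100 − 83) = 0.63299.
t = T_v·H_d²/c_v = 0.63299×3.1²/5.4 = 1.126 years.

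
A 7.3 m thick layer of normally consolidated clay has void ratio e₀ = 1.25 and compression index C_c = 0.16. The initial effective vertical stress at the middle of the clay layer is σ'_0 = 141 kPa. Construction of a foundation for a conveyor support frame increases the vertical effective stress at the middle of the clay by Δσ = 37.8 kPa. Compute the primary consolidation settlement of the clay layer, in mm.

S_c ≈ 53.5 mm

Final effective stress: σ'_f = σ'_0 + Δσ = 141 + 37.8 = 178.8 kPa.
Normally consolidated clay, so the full stress increment lies on the virgin compression line:
S_c = C_c·H/(1+e₀)·log₁₀(σ'_f/σ'_0) = 0.16×7.3/(1+1.25)×log₁₀(178.8/141)
    = 0.51911 × 0.10315 = 0.05355 m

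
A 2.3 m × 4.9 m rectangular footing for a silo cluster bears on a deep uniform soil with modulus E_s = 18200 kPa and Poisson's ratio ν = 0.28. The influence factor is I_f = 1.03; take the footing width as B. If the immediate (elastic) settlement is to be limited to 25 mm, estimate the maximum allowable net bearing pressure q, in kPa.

q ≈ 208 kPa

S_e = q·B·(1−ν²)/E_s · I_f  ⇒  q = S_e·E_s / (B·(1−ν²)·I_f).
q = 0.025 × 18200 / (2.3 × 0.9216 × 1.03) = 208.4 kPa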